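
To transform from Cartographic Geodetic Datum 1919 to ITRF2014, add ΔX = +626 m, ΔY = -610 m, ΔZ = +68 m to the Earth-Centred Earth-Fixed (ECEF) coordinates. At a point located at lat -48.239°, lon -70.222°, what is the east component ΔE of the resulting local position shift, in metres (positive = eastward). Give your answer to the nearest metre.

ΔE = 383 m

At φ = -48.239°, λ = -70.222°: sin φ = -0.745930, cos φ = 0.666025, sin λ = -0.941011, cos λ = 0.338377.
ΔE = −sin λ·ΔX + cos λ·ΔY = −(-0.941011)·(626) + (0.338377)·(-610) = 382.66 m.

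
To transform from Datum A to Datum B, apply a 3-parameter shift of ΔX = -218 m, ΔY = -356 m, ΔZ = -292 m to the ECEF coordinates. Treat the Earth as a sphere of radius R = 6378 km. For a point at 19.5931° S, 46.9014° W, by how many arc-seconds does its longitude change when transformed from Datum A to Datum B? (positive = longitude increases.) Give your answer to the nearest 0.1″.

Δλ = -13.8″

sin φ = -0.335338, cos φ = 0.942098, sin λ = -0.730179, cos λ = 0.683256.
East component: ΔE = −sin λ·ΔX + cos λ·ΔY = −(-0.730179)(-218) + (0.683256)(-356) = -402.42 m.
1° of latitude spans πR/180 = 111317 m; at latitude φ, 1° of longitude spans that × cos φ = 104871.6 m, so Δλ = -402.42 / 104871.6 × 3600 = -13.814″.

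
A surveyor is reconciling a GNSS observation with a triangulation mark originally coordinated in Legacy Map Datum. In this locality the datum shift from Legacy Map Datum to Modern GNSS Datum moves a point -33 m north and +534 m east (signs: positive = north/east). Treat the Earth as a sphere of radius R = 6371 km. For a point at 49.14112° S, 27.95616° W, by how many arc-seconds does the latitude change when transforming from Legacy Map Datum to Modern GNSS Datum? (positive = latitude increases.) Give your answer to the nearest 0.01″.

On a sphere of radius R, 1 rad of latitude = R, so Δφ = ΔN / R = -33.0 / 6371000 = -5.1797e-06 rad = -1.068″.

Δφ = -1.07″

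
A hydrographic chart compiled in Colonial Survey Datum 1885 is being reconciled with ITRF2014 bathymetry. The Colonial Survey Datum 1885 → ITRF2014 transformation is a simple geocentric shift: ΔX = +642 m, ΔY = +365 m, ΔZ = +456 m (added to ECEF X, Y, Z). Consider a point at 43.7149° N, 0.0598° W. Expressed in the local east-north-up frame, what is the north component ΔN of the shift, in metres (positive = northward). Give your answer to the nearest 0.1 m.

The local north axis is (−sin φ cos λ, −sin φ sin λ, cos φ), giving ΔN = -443.667 + 0.263 + 329.591 = -113.81 m.

ΔN = -113.8 m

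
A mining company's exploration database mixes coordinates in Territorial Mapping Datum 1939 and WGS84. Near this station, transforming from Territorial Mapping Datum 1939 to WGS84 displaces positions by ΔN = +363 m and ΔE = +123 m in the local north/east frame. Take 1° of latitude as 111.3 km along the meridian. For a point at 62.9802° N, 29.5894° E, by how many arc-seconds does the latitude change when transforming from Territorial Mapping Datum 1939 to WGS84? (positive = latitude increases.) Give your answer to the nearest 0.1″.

Δφ = 11.7″

1° of latitude = 111.3 km, so Δφ = 363.0 / 111300 = 0.0032615° = 11.741″.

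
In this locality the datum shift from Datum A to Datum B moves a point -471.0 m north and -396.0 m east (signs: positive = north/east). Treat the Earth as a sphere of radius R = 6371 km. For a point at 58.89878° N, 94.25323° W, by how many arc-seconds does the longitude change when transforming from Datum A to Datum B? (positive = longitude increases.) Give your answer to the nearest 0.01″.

Δλ = -24.82″

At latitude 58.89878°, cos φ = 0.516552.
One radian of longitude at latitude φ spans R cos φ, so Δλ = ΔE / (R cos φ) = -396.0 / (6371000 × 0.516552) = -1.2033e-04 rad = -24.820″.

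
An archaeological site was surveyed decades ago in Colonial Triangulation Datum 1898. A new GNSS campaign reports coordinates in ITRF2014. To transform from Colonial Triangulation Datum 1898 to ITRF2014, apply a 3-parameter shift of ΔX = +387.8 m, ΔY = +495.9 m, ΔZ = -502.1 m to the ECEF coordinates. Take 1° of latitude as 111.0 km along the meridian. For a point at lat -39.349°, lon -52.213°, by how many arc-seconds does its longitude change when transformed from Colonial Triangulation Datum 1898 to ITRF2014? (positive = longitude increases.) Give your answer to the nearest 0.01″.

Δλ = 25.60″

sin φ = -0.634042, cos φ = 0.773298, sin λ = -0.790294, cos λ = 0.612728.
East component: ΔE = −sin λ·ΔX + cos λ·ΔY = −(-0.790294)(387.8) + (0.612728)(495.9) = 610.33 m.
1° of latitude spans 111000 m; at latitude φ, 1° of longitude spans that × cos φ = 85836.1 m, so Δλ = 610.33 / 85836.1 × 3600 = 25.597″.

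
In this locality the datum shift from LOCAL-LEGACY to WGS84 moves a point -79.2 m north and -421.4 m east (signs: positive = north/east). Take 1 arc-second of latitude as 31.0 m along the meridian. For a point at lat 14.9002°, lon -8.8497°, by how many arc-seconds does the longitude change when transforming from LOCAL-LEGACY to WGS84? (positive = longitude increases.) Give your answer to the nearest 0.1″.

Δλ = -14.1″

At latitude 14.9002°, cos φ = 0.966375.
1″ of longitude at this latitude = 31.00 × cos φ = 29.9576 m, so Δλ = -421.4 / 29.9576 = -14.067″.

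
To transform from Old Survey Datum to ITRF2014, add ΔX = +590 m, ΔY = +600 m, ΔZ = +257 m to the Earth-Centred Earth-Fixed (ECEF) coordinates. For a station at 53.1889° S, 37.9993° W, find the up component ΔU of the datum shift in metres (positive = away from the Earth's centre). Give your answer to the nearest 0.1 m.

At φ = -53.1889°, λ = -37.9993°: sin φ = -0.800615, cos φ = 0.599179, sin λ = -0.615652, cos λ = 0.788018.
ΔU = cos φ cos λ·ΔX + cos φ sin λ·ΔY + sin φ·ΔZ = (0.599179)(0.788018)(590) + (0.599179)(-0.615652)(600) + (-0.800615)(257) = -148.51 m.

ΔU = -148.5 m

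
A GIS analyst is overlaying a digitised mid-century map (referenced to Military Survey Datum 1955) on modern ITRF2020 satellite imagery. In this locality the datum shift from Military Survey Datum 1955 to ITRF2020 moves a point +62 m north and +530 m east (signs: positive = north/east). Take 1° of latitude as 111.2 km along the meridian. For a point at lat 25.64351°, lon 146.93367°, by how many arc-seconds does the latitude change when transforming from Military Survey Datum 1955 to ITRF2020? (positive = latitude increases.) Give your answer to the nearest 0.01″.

1° of latitude = 111.2 km, so Δφ = 62.0 / 111200 = 0.0005576° = 2.007″.

Δφ = 2.01″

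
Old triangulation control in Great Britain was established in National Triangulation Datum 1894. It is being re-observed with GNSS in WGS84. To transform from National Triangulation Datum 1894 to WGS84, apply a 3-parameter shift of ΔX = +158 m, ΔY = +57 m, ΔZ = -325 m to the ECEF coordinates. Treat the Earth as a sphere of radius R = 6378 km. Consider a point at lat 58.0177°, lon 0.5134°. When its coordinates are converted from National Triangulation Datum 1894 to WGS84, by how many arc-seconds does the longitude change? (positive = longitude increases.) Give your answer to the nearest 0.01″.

Δλ = 3.39″

sin φ = 0.848212, cos φ = 0.529657, sin λ = 0.008960, cos λ = 0.999960.
East component: ΔE = −sin λ·ΔX + cos λ·ΔY = −(0.008960)(158) + (0.999960)(57) = 55.58 m.
1° of latitude spans πR/180 = 111317 m; at latitude φ, 1° of longitude spans that × cos φ = 58959.9 m, so Δλ = 55.58 / 58959.9 × 3600 = 3.394″.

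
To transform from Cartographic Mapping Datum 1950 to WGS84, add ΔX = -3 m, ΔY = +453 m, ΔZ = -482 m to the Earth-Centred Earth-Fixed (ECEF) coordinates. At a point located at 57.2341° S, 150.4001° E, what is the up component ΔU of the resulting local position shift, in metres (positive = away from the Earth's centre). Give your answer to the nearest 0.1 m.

The local up (radial) axis is (cos φ cos λ, cos φ sin λ, sin φ), giving ΔU = 1.412 + 121.098 + 405.308 = 527.82 m.

ΔU = 527.8 m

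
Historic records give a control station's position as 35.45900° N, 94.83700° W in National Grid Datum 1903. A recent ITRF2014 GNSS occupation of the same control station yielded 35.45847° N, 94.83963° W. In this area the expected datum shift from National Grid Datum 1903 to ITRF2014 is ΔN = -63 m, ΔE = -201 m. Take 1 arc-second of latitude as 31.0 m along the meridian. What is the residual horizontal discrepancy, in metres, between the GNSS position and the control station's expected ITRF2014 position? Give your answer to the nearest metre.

38 m

Observed coordinate differences: Δφ = -0.00053°, Δλ = -0.00263°.
Converting to metres (1° lat = 111600 m, cos φ = 0.814531): observed ΔN = -59.1 m, observed ΔE = -239.1 m.
Subtracting the expected shift leaves a residual of -59.1 − (-63) = 3.9 m north and -239.1 − (-201) = -38.1 m east.
Residual distance = √(3.9² + (-38.1)²) = 38.3 m.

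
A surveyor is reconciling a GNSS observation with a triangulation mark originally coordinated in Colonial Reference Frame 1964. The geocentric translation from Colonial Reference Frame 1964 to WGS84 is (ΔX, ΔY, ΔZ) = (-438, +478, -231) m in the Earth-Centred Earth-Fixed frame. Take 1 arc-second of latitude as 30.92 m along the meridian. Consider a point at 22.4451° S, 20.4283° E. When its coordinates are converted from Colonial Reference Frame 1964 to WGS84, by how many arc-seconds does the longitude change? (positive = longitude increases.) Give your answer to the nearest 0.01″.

sin φ = -0.381798, cos φ = 0.924246, sin λ = 0.349035, cos λ = 0.937110.
East component: ΔE = −sin λ·ΔX + cos λ·ΔY = −(0.349035)(-438) + (0.937110)(478) = 600.82 m.
1° of latitude spans 3600 × 30.92 = 111312 m; at latitude φ, 1° of longitude spans that × cos φ = 102879.6 m, so Δλ = 600.82 / 102879.6 × 3600 = 21.024″.

Δλ = 21.02″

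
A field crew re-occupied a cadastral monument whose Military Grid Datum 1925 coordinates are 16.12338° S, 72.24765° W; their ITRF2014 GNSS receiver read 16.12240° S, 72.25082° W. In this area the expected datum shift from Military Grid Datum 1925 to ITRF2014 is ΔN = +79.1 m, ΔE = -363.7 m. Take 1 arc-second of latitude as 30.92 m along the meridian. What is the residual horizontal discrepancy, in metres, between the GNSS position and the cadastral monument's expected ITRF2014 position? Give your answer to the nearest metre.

Observed coordinate differences: Δφ = +0.00098°, Δλ = -0.00317°.
Converting to metres (1° lat = 111312 m, cos φ = 0.960666): observed ΔN = 109.1 m, observed ΔE = -339.0 m.
Subtracting the expected shift leaves a residual of 109.1 − (79.1) = 30.0 m north and -339.0 − (-363.7) = 24.7 m east.
Residual distance = √(30.0² + 24.7²) = 38.9 m.

39 m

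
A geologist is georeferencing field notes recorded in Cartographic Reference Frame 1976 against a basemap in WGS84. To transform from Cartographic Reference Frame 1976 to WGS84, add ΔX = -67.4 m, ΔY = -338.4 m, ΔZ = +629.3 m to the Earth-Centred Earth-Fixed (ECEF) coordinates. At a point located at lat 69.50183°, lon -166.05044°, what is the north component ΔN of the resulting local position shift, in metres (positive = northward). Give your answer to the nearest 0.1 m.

The local north axis is (−sin φ cos λ, −sin φ sin λ, cos φ), giving ΔN = -61.271 − 76.412 + 220.367 = 82.68 m.

ΔN = 82.7 m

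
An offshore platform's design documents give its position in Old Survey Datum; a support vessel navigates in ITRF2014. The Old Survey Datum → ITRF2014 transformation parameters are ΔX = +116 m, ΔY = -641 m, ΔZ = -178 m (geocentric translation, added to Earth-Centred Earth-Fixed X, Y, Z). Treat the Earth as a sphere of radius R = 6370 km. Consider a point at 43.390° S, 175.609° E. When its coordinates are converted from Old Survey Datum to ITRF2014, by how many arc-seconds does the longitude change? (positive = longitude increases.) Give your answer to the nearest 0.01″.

sin φ = -0.686961, cos φ = 0.726695, sin λ = 0.076562, cos λ = -0.997065.
East component: ΔE = −sin λ·ΔX + cos λ·ΔY = −(0.076562)(116) + (-0.997065)(-641) = 630.24 m.
1° of latitude spans πR/180 = 111177 m; at latitude φ, 1° of longitude spans that × cos φ = 80792.1 m, so Δλ = 630.24 / 80792.1 × 3600 = 28.083″.

Δλ = 28.08″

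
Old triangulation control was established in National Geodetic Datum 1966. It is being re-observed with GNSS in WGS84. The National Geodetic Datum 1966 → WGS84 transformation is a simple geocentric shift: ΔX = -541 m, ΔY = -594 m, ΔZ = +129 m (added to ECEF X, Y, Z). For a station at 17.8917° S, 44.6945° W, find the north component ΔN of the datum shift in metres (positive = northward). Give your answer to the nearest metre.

At φ = -17.8917°, λ = -44.6945°: sin φ = -0.307219, cos φ = 0.951639, sin λ = -0.703326, cos λ = 0.710867.
ΔN = −sin φ cos λ·ΔX − sin φ sin λ·ΔY + cos φ·ΔZ = −(-0.307219)(0.710867)(-541) − (-0.307219)(-0.703326)(-594) + (0.951639)(129) = 132.96 m.

ΔN = 133 m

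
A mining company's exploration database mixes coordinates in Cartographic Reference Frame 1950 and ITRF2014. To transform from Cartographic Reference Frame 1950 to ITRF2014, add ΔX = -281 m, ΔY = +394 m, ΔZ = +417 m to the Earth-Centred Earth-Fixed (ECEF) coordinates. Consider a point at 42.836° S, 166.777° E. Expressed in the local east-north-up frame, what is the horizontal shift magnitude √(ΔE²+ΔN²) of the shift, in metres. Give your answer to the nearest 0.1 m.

The local east axis at (φ, λ) is (−sin λ, cos λ, 0), so ΔE = −sin(166.777°)·(-281) + cos(166.777°)·394 = -319.28 m.
The local north axis is (−sin φ cos λ, −sin φ sin λ, cos φ), giving ΔN = 185.987 + 61.276 + 305.787 = 553.05 m.
Horizontal magnitude = √(ΔE² + ΔN²) = √((-319.28)² + 553.05²) = 638.59 m.

638.6 m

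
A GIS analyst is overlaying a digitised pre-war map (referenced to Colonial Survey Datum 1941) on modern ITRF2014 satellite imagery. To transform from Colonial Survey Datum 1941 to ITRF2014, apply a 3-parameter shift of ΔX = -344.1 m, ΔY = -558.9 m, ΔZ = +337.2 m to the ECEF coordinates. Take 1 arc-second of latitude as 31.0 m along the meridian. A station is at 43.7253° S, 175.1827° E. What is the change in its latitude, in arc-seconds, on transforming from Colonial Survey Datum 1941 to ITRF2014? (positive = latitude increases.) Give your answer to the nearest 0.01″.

sin φ = -0.691202, cos φ = 0.722662, sin λ = 0.083979, cos λ = -0.996468.
North component: ΔN = −sin φ cos λ·ΔX − sin φ sin λ·ΔY + cos φ·ΔZ = −(-0.691202)(-0.996468)(-344.1) − (-0.691202)(0.083979)(-558.9) + (0.722662)(337.2) = 448.24 m.
1° of latitude spans 3600 × 31.00 = 111600 m, so Δφ = 448.24 / 111600 × 3600 = 14.459″.

Δφ = 14.46″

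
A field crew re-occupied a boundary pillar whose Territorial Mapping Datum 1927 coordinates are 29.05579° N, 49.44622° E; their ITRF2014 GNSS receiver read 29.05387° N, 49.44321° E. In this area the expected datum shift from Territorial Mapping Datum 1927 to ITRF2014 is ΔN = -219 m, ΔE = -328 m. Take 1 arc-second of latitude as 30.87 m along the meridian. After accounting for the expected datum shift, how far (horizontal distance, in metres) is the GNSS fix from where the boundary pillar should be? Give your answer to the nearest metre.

Observed coordinate differences: Δφ = -0.00192°, Δλ = -0.00301°.
Converting to metres (1° lat = 111132 m, cos φ = 0.874147): observed ΔN = -213.4 m, observed ΔE = -292.4 m.
Subtracting the expected shift leaves a residual of -213.4 − (-219) = 5.6 m north and -292.4 − (-328) = 35.6 m east.
Residual distance = √(5.6² + 35.6²) = 36.0 m.

36 m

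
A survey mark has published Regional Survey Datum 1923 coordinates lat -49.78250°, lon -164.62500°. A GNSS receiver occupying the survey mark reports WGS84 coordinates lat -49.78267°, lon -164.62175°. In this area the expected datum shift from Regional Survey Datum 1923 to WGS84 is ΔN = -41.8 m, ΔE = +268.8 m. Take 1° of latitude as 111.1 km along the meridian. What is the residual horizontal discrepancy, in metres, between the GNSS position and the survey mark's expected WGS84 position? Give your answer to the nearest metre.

Observed coordinate differences: Δφ = -0.00017°, Δλ = +0.00325°.
Converting to metres (1° lat = 111100 m, cos φ = 0.645691): observed ΔN = -18.9 m, observed ΔE = 233.1 m.
Subtracting the expected shift leaves a residual of -18.9 − (-41.8) = 22.9 m north and 233.1 − (268.8) = -35.7 m east.
Residual distance = √(22.9² + (-35.7)²) = 42.4 m.

42 m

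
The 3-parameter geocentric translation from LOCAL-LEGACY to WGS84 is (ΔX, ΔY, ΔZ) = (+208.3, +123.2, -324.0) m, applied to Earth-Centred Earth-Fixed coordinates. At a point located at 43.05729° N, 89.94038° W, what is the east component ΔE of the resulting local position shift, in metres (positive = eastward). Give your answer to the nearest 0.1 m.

ΔE = 208.4 m

The local east axis at (φ, λ) is (−sin λ, cos λ, 0), so ΔE = −sin(-89.94038°)·208.3 + cos(-89.94038°)·123.2 = 208.43 m.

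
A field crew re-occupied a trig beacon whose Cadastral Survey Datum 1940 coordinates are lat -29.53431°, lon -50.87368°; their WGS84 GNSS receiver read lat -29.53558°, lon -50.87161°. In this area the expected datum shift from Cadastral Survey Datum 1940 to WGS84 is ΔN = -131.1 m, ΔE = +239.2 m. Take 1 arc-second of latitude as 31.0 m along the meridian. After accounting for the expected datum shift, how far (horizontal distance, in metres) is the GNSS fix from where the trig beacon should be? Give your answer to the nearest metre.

Observed coordinate differences: Δφ = -0.00127°, Δλ = +0.00207°.
Converting to metres (1° lat = 111600 m, cos φ = 0.870061): observed ΔN = -141.7 m, observed ΔE = 201.0 m.
Subtracting the expected shift leaves a residual of -141.7 − (-131.1) = -10.6 m north and 201.0 − (239.2) = -38.2 m east.
Residual distance = √((-10.6)² + (-38.2)²) = 39.7 m.

40 m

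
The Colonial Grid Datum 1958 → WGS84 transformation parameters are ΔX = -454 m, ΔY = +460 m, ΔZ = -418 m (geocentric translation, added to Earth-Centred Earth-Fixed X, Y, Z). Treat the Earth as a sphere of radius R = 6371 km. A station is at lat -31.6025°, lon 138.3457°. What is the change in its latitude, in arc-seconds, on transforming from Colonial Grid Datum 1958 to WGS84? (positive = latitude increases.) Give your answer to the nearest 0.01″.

sin φ = -0.524023, cos φ = 0.851704, sin λ = 0.664635, cos λ = -0.747169.
North component: ΔN = −sin φ cos λ·ΔX − sin φ sin λ·ΔY + cos φ·ΔZ = −(-0.524023)(-0.747169)(-454) − (-0.524023)(0.664635)(460) + (0.851704)(-418) = -18.05 m.
1° of latitude spans πR/180 = 111195 m, so Δφ = -18.05 / 111195 × 3600 = -0.584″.

Δφ = -0.58″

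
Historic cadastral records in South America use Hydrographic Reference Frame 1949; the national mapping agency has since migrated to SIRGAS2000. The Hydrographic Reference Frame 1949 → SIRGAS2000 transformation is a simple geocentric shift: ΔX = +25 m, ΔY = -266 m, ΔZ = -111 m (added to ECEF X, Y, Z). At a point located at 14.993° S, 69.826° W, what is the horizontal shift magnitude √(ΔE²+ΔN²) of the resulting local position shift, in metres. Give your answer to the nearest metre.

79 m

The local east axis at (φ, λ) is (−sin λ, cos λ, 0), so ΔE = −sin(-69.826°)·25 + cos(-69.826°)·(-266) = -68.27 m.
The local north axis is (−sin φ cos λ, −sin φ sin λ, cos φ), giving ΔN = 2.230 + 64.593 − 107.221 = -40.40 m.
Horizontal magnitude = √(ΔE² + ΔN²) = √((-68.27)² + (-40.40)²) = 79.33 m.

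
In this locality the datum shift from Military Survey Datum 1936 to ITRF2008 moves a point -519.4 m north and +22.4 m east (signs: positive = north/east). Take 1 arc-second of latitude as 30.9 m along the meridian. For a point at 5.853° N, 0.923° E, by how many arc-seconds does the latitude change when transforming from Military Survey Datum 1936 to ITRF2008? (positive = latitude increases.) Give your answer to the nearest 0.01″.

1″ of latitude = 30.90 m, so Δφ = -519.4 / 30.90 = -16.809″.

Δφ = -16.81″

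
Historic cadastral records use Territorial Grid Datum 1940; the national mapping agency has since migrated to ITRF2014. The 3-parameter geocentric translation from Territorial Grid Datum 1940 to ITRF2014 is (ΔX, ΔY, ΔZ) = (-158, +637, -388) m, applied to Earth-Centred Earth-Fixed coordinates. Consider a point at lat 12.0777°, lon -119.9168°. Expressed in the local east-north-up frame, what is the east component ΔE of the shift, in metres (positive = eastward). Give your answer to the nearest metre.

ΔE = -455 m

The local east axis at (φ, λ) is (−sin λ, cos λ, 0), so ΔE = −sin(-119.9168°)·(-158) + cos(-119.9168°)·637 = -454.65 m.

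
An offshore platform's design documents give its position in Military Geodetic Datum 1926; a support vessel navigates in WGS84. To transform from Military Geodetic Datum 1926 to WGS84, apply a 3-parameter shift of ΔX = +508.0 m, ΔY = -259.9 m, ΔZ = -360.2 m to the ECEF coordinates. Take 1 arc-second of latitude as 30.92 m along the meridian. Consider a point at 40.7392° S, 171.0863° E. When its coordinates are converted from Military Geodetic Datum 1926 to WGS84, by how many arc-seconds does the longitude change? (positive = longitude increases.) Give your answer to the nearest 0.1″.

sin φ = -0.652617, cos φ = 0.757688, sin λ = 0.154947, cos λ = -0.987923.
East component: ΔE = −sin λ·ΔX + cos λ·ΔY = −(0.154947)(508.0) + (-0.987923)(-259.9) = 178.05 m.
1° of latitude spans 3600 × 30.92 = 111312 m; at latitude φ, 1° of longitude spans that × cos φ = 84339.8 m, so Δλ = 178.05 / 84339.8 × 3600 = 7.600″.

Δλ = 7.6″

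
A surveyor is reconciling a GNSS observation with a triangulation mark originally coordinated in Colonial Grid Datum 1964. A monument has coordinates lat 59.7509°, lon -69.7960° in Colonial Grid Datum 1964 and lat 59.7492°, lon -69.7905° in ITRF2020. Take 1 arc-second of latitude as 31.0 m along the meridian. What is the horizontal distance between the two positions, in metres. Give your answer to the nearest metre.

363 m

Δφ = 59.7492° − 59.7509° = -0.0017°; Δλ = -69.7905° − -69.7960° = +0.0055°.
1° of latitude = 3600 × 31.00 = 111600 m.
ΔN = Δφ × 111600 = -189.7 m; ΔE = Δλ × 111600 × cos(59.7509°) = +0.0055 × 111600 × 0.503760 = 309.2 m.
Distance = √(ΔE² + ΔN²) = √(309.2² + (-189.7)²) = 362.8 m.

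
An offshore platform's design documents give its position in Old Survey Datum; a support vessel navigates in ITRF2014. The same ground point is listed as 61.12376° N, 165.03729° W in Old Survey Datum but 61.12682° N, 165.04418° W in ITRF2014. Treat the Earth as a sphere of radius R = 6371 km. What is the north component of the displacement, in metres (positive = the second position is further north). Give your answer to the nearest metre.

Δφ = 61.12682° − 61.12376° = +0.00306°; Δλ = -165.04418° − -165.03729° = -0.00689°.
1° along a meridian = πR/180 = 111195 m.
ΔN = Δφ × 111195 = 340.3 m; ΔE = Δλ × 111195 × cos(61.12376°) = -0.00689 × 111195 × 0.482919 = -370.0 m.

ΔN = 340 m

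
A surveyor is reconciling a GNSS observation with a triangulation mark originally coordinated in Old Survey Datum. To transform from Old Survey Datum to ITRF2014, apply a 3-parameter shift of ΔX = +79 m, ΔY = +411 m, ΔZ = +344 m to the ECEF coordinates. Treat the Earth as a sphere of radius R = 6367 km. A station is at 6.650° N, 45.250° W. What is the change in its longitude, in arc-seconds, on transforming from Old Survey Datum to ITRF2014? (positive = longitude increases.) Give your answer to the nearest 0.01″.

sin φ = 0.115804, cos φ = 0.993272, sin λ = -0.710185, cos λ = 0.704015.
East component: ΔE = −sin λ·ΔX + cos λ·ΔY = −(-0.710185)(79) + (0.704015)(411) = 345.45 m.
1° of latitude spans πR/180 = 111125 m; at latitude φ, 1° of longitude spans that × cos φ = 110377.5 m, so Δλ = 345.45 / 110377.5 × 3600 = 11.267″.

Δλ = 11.27″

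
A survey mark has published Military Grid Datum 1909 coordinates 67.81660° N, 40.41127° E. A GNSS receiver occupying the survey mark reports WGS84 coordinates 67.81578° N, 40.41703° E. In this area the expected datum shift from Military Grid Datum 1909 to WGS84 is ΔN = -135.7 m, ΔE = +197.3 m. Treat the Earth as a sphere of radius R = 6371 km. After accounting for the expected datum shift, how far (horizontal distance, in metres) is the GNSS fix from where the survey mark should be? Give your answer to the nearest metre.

63 m

Observed coordinate differences: Δφ = -0.00082°, Δλ = +0.00576°.
Converting to metres (1° lat = 111195 m, cos φ = 0.377573): observed ΔN = -91.2 m, observed ΔE = 241.8 m.
Subtracting the expected shift leaves a residual of -91.2 − (-135.7) = 44.5 m north and 241.8 − (197.3) = 44.5 m east.
Residual distance = √(44.5² + 44.5²) = 63.0 m.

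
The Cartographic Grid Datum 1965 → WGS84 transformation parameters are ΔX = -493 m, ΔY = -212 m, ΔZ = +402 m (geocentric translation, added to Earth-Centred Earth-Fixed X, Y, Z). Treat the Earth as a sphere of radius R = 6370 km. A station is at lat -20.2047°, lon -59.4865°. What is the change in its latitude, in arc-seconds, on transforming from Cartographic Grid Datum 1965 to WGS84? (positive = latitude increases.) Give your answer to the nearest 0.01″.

sin φ = -0.345375, cos φ = 0.938465, sin λ = -0.861510, cos λ = 0.507741.
North component: ΔN = −sin φ cos λ·ΔX − sin φ sin λ·ΔY + cos φ·ΔZ = −(-0.345375)(0.507741)(-493) − (-0.345375)(-0.861510)(-212) + (0.938465)(402) = 353.89 m.
1° of latitude spans πR/180 = 111177 m, so Δφ = 353.89 / 111177 × 3600 = 11.459″.

Δφ = 11.46″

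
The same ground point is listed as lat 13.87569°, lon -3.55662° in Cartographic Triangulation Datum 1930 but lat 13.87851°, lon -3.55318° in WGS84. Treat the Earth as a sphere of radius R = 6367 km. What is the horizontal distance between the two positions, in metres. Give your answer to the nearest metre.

486 m

Δφ = 13.87851° − 13.87569° = +0.00282°; Δλ = -3.55318° − -3.55662° = +0.00344°.
1° along a meridian = πR/180 = 111125 m.
ΔN = Δφ × 111125 = 313.4 m; ΔE = Δλ × 111125 × cos(13.87569°) = +0.00344 × 111125 × 0.970818 = 371.1 m.
Distance = √(ΔE² + ΔN²) = √(371.1² + 313.4²) = 485.7 m.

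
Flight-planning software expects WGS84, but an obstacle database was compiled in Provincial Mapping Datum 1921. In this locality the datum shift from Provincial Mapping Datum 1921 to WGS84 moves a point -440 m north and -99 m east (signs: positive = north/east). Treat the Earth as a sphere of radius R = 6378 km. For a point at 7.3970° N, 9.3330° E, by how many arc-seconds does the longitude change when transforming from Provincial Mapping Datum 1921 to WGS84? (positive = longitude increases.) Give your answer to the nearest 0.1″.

Δλ = -3.2″

At latitude 7.3970°, cos φ = 0.991678.
One radian of longitude at latitude φ spans R cos φ, so Δλ = ΔE / (R cos φ) = -99.0 / (6378000 × 0.991678) = -1.5652e-05 rad = -3.229″.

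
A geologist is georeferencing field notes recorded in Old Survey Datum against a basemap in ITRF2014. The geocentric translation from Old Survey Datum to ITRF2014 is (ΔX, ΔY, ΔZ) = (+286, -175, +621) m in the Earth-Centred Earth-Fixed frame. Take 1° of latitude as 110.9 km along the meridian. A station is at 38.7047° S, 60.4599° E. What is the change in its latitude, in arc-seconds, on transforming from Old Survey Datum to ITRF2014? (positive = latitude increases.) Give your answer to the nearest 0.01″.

Δφ = 15.50″

sin φ = -0.625307, cos φ = 0.780379, sin λ = 0.870011, cos λ = 0.493033.
North component: ΔN = −sin φ cos λ·ΔX − sin φ sin λ·ΔY + cos φ·ΔZ = −(-0.625307)(0.493033)(286) − (-0.625307)(0.870011)(-175) + (0.780379)(621) = 477.58 m.
1° of latitude spans 110900 m, so Δφ = 477.58 / 110900 × 3600 = 15.503″.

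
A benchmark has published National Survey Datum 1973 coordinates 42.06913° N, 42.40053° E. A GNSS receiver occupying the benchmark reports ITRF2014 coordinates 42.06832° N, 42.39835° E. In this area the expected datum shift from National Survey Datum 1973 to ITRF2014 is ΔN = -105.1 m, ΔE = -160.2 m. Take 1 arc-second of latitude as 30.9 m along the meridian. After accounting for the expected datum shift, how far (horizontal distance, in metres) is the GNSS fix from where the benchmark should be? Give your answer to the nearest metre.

25 m

Observed coordinate differences: Δφ = -0.00081°, Δλ = -0.00218°.
Converting to metres (1° lat = 111240 m, cos φ = 0.742337): observed ΔN = -90.1 m, observed ΔE = -180.0 m.
Subtracting the expected shift leaves a residual of -90.1 − (-105.1) = 15.0 m north and -180.0 − (-160.2) = -19.8 m east.
Residual distance = √(15.0² + (-19.8)²) = 24.9 m.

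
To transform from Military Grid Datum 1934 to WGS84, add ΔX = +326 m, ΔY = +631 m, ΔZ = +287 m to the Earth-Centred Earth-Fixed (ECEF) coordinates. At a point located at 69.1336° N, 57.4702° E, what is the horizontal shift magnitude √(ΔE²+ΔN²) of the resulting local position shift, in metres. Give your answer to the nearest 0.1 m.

The local east axis at (φ, λ) is (−sin λ, cos λ, 0), so ΔE = −sin(57.4702°)·326 + cos(57.4702°)·631 = 64.46 m.
The local north axis is (−sin φ cos λ, −sin φ sin λ, cos φ), giving ΔN = -163.805 − 497.111 + 102.227 = -558.69 m.
Horizontal magnitude = √(ΔE² + ΔN²) = √(64.46² + (-558.69)²) = 562.40 m.

562.4 m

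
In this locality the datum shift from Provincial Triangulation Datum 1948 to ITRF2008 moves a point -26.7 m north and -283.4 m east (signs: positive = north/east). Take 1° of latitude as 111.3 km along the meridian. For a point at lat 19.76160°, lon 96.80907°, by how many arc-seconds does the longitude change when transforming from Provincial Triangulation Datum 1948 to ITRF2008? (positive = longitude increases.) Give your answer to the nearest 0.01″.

At latitude 19.76160°, cos φ = 0.941108.
1° of longitude at this latitude = 111.3 × cos φ = 104.75 km, so Δλ = -283.4 / 104745.3 = -0.0027056° = -9.740″.

Δλ = -9.74″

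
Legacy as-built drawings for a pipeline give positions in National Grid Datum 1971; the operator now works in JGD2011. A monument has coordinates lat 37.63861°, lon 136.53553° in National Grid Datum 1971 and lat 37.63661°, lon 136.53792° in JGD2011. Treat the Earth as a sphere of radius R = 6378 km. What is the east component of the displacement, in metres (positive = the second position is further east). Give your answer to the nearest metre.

Δφ = 37.63661° − 37.63861° = -0.00200°; Δλ = 136.53792° − 136.53553° = +0.00239°.
1° along a meridian = πR/180 = 111317 m.
ΔN = Δφ × 111317 = -222.6 m; ΔE = Δλ × 111317 × cos(37.63861°) = +0.00239 × 111317 × 0.791878 = 210.7 m.

ΔE = 211 m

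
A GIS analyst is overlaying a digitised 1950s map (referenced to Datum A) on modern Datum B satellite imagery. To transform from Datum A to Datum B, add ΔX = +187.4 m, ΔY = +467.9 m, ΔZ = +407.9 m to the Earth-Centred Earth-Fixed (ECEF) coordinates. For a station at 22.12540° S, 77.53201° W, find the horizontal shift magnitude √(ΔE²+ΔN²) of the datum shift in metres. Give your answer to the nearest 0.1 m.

359.9 m

At φ = -22.12540°, λ = -77.53201°: sin φ = -0.376635, cos φ = 0.926362, sin λ = -0.976417, cos λ = 0.215894.
ΔE = −sin λ·ΔX + cos λ·ΔY = −(-0.976417)·(187.4) + (0.215894)·(467.9) = 284.00 m.
ΔN = −sin φ cos λ·ΔX − sin φ sin λ·ΔY + cos φ·ΔZ = −(-0.376635)(0.215894)(187.4) − (-0.376635)(-0.976417)(467.9) + (0.926362)(407.9) = 221.03 m.
Horizontal magnitude = √(ΔE² + ΔN²) = √(284.00² + 221.03²) = 359.87 m.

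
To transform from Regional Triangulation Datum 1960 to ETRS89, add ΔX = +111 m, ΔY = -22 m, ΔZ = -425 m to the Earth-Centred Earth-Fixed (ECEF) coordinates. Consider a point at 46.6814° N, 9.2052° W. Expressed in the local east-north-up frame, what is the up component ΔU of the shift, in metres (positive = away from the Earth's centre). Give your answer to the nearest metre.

ΔU = -232 m

At φ = 46.6814°, λ = -9.2052°: sin φ = 0.727550, cos φ = 0.686055, sin λ = -0.159971, cos λ = 0.987122.
ΔU = cos φ cos λ·ΔX + cos φ sin λ·ΔY + sin φ·ΔZ = (0.686055)(0.987122)(111) + (0.686055)(-0.159971)(-22) + (0.727550)(-425) = -231.62 m.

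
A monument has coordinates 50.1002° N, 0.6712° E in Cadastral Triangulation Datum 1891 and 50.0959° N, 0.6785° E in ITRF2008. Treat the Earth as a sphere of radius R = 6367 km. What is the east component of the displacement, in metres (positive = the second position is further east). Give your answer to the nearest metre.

ΔE = 520 m

Δφ = 50.0959° − 50.1002° = -0.0043°; Δλ = 0.6785° − 0.6712° = +0.0073°.
1° along a meridian = πR/180 = 111125 m.
ΔN = Δφ × 111125 = -477.8 m; ΔE = Δλ × 111125 × cos(50.1002°) = +0.0073 × 111125 × 0.641447 = 520.4 m.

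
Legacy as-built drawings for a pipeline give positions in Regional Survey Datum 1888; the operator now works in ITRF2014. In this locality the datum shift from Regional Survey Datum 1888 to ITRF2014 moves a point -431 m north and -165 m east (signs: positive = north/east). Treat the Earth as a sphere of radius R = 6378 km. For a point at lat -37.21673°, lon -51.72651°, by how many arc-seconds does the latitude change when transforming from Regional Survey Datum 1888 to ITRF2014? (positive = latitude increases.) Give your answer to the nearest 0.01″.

On a sphere of radius R, 1 rad of latitude = R, so Δφ = ΔN / R = -431.0 / 6378000 = -6.7576e-05 rad = -13.939″.

Δφ = -13.94″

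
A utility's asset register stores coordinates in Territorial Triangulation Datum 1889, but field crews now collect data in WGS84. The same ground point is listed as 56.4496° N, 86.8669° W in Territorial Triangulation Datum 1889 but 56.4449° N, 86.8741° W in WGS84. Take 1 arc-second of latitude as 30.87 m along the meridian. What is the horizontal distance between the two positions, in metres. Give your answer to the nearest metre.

Δφ = 56.4449° − 56.4496° = -0.0047°; Δλ = -86.8741° − -86.8669° = -0.0072°.
1° of latitude = 3600 × 30.87 = 111132 m.
ΔN = Δφ × 111132 = -522.3 m; ΔE = Δλ × 111132 × cos(56.4496°) = -0.0072 × 111132 × 0.552670 = -442.2 m.
Distance = √(ΔE² + ΔN²) = √((-442.2)² + (-522.3)²) = 684.4 m.

684 m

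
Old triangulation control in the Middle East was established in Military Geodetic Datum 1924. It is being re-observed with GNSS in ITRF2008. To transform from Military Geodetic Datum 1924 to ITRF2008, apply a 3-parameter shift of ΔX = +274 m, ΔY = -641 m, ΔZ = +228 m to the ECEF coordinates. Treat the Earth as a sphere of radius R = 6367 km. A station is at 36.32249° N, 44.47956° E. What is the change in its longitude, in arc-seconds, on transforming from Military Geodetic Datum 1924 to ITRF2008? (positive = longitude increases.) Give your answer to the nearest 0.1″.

sin φ = 0.592329, cos φ = 0.805696, sin λ = 0.700655, cos λ = 0.713500.
East component: ΔE = −sin λ·ΔX + cos λ·ΔY = −(0.700655)(274) + (0.713500)(-641) = -649.33 m.
1° of latitude spans πR/180 = 111125 m; at latitude φ, 1° of longitude spans that × cos φ = 89533.0 m, so Δλ = -649.33 / 89533.0 × 3600 = -26.109″.

Δλ = -26.1″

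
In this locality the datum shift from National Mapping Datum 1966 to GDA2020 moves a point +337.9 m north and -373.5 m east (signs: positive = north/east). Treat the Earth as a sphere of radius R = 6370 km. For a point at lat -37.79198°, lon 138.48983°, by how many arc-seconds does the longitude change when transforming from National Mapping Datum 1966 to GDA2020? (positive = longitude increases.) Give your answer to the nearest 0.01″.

At latitude -37.79198°, cos φ = 0.790241.
One radian of longitude at latitude φ spans R cos φ, so Δλ = ΔE / (R cos φ) = -373.5 / (6370000 × 0.790241) = -7.4198e-05 rad = -15.304″.

Δλ = -15.30″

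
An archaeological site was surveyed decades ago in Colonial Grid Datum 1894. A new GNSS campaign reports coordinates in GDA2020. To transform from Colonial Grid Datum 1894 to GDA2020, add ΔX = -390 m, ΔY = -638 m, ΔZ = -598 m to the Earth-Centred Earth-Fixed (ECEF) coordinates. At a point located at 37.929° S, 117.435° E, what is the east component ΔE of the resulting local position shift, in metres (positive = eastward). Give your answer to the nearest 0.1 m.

ΔE = 640.1 m

The local east axis at (φ, λ) is (−sin λ, cos λ, 0), so ΔE = −sin(117.435°)·(-390) + cos(117.435°)·(-638) = 640.09 m.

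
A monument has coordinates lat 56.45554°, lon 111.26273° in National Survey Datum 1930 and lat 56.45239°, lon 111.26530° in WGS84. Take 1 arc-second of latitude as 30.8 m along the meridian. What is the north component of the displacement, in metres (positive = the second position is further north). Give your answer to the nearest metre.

ΔN = -349 m

Δφ = 56.45239° − 56.45554° = -0.00315°; Δλ = 111.26530° − 111.26273° = +0.00257°.
1° of latitude = 3600 × 30.80 = 110880 m.
ΔN = Δφ × 110880 = -349.3 m; ΔE = Δλ × 110880 × cos(56.45554°) = +0.00257 × 110880 × 0.552584 = 157.5 m.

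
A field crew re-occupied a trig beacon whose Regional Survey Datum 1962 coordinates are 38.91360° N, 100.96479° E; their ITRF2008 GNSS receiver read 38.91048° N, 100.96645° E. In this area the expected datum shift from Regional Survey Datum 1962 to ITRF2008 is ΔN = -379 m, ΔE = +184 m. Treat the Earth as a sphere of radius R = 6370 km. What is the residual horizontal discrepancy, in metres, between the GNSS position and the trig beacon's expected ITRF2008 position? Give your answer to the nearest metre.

Observed coordinate differences: Δφ = -0.00312°, Δλ = +0.00166°.
Converting to metres (1° lat = 111177 m, cos φ = 0.778094): observed ΔN = -346.9 m, observed ΔE = 143.6 m.
Subtracting the expected shift leaves a residual of -346.9 − (-379) = 32.1 m north and 143.6 − (184) = -40.4 m east.
Residual distance = √(32.1² + (-40.4)²) = 51.6 m.

52 m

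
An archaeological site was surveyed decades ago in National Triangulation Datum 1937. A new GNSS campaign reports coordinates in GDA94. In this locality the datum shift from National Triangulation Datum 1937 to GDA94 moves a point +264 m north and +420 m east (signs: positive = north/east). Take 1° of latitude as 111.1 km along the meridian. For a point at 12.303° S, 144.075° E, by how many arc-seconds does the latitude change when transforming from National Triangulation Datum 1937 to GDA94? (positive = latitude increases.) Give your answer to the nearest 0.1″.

Δφ = 8.6″

1° of latitude = 111.1 km, so Δφ = 264.0 / 111100 = 0.0023762° = 8.554″.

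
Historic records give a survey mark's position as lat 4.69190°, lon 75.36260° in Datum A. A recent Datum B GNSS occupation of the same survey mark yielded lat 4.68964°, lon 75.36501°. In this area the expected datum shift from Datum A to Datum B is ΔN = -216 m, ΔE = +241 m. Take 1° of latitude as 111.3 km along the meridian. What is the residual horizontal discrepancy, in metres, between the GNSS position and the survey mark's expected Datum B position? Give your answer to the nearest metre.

Observed coordinate differences: Δφ = -0.00226°, Δλ = +0.00241°.
Converting to metres (1° lat = 111300 m, cos φ = 0.996649): observed ΔN = -251.5 m, observed ΔE = 267.3 m.
Subtracting the expected shift leaves a residual of -251.5 − (-216) = -35.5 m north and 267.3 − (241) = 26.3 m east.
Residual distance = √((-35.5)² + 26.3²) = 44.2 m.

44 m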